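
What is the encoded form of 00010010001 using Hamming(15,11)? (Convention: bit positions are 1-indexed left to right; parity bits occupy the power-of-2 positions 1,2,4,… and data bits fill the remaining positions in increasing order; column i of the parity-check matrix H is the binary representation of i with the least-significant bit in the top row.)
Codeword c = d · G (mod 2), d = 00010010001:
  c[0] = d·G[:,0] = (00010010001)·(11011010101) mod 2 = 0+0+0+1+0+0+1+0+0+0+1 mod 2 = 1
  c[1] = d·G[:,1] = (00010010001)·(10110110011) mod 2 = 0+0+0+1+0+0+1+0+0+0+1 mod 2 = 1
  c[2] = d·G[:,2] = (00010010001)·(10000000000) mod 2 = 0+0+0+0+0+0+0+0+0+0+0 mod 2 = 0
  c[3] = d·G[:,3] = (00010010001)·(01110001111) mod 2 = 0+0+0+1+0+0+0+0+0+0+1 mod 2 = 0
  c[4] = d·G[:,4] = (00010010001)·(01000000000) mod 2 = 0+0+0+0+0+0+0+0+0+0+0 mod 2 = 0
  c[5] = d·G[:,5] = (00010010001)·(00100000000) mod 2 = 0+0+0+0+0+0+0+0+0+0+0 mod 2 = 0
  c[6] = d·G[:,6] = (00010010001)·(00010000000) mod 2 = 0+0+0+1+0+0+0+0+0+0+0 mod 2 = 1
  c[7] = d·G[:,7] = (00010010001)·(00001111111) mod 2 = 0+0+0+0+0+0+1+0+0+0+1 mod 2 = 0
  c[8] = d·G[:,8] = (00010010001)·(00001000000) mod 2 = 0+0+0+0+0+0+0+0+0+0+0 mod 2 = 0
  c[9] = d·G[:,9] = (00010010001)·(00000100000) mod 2 = 0+0+0+0+0+0+0+0+0+0+0 mod 2 = 0
  c[10] = d·G[:,10] = (00010010001)·(00000010000) mod 2 = 0+0+0+0+0+0+1+0+0+0+0 mod 2 = 1
  c[11] = d·G[:,11] = (00010010001)·(00000001000) mod 2 = 0+0+0+0+0+0+0+0+0+0+0 mod 2 = 0
  c[12] = d·G[:,12] = (00010010001)·(00000000100) mod 2 = 0+0+0+0+0+0+0+0+0+0+0 mod 2 = 0
  c[13] = d·G[:,13] = (00010010001)·(00000000010) mod 2 = 0+0+0+0+0+0+0+0+0+0+0 mod 2 = 0
  c[14] = d·G[:,14] = (00010010001)·(00000000001) mod 2 = 0+0+0+0+0+0+0+0+0+0+1 mod 2 = 1
Codeword = 110000100010001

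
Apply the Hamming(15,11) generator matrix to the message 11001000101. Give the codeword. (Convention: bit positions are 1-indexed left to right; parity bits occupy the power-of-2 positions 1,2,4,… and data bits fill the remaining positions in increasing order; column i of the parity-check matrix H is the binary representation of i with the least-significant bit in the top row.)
Codeword c = d · G (mod 2), d = 11001000101:
  c[0] = d·G[:,0] = (11001000101)·(11011010101) mod 2 = 1+1+0+0+1+0+0+0+1+0+1 mod 2 = 1
  c[1] = d·G[:,1] = (11001000101)·(10110110011) mod 2 = 1+0+0+0+0+0+0+0+0+0+1 mod 2 = 0
  c[2] = d·G[:,2] = (11001000101)·(10000000000) mod 2 = 1+0+0+0+0+0+0+0+0+0+0 mod 2 = 1
  c[3] = d·G[:,3] = (11001000101)·(01110001111) mod 2 = 0+1+0+0+0+0+0+0+1+0+1 mod 2 = 1
  c[4] = d·G[:,4] = (11001000101)·(01000000000) mod 2 = 0+1+0+0+0+0+0+0+0+0+0 mod 2 = 1
  c[5] = d·G[:,5] = (11001000101)·(00100000000) mod 2 = 0+0+0+0+0+0+0+0+0+0+0 mod 2 = 0
  c[6] = d·G[:,6] = (11001000101)·(00010000000) mod 2 = 0+0+0+0+0+0+0+0+0+0+0 mod 2 = 0
  c[7] = d·G[:,7] = (11001000101)·(00001111111) mod 2 = 0+0+0+0+1+0+0+0+1+0+1 mod 2 = 1
  c[8] = d·G[:,8] = (11001000101)·(00001000000) mod 2 = 0+0+0+0+1+0+0+0+0+0+0 mod 2 = 1
  c[9] = d·G[:,9] = (11001000101)·(00000100000) mod 2 = 0+0+0+0+0+0+0+0+0+0+0 mod 2 = 0
  c[10] = d·G[:,10] = (11001000101)·(00000010000) mod 2 = 0+0+0+0+0+0+0+0+0+0+0 mod 2 = 0
  c[11] = d·G[:,11] = (11001000101)·(00000001000) mod 2 = 0+0+0+0+0+0+0+0+0+0+0 mod 2 = 0
  c[12] = d·G[:,12] = (11001000101)·(00000000100) mod 2 = 0+0+0+0+0+0+0+0+1+0+0 mod 2 = 1
  c[13] = d·G[:,13] = (11001000101)·(00000000010) mod 2 = 0+0+0+0+0+0+0+0+0+0+0 mod 2 = 0
  c[14] = d·G[:,14] = (11001000101)·(00000000001) mod 2 = 0+0+0+0+0+0+0+0+0+0+1 mod 2 = 1
Codeword = 101110011000101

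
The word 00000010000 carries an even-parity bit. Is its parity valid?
Sum of all bits: 0+0+0+0+0+0+1+0+0+0+0 = 1; 1 mod 2 = 1. Result is 1 → parity error detected.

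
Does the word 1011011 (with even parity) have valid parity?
Sum of all bits: 1+0+1+1+0+1+1 = 5; 5 mod 2 = 1. Result is 1 → parity error detected.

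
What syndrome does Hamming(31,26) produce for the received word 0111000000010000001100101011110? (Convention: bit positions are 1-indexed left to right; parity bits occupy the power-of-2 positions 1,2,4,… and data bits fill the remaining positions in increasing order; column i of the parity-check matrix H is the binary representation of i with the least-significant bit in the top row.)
Syndrome s = H · r^T (mod 2), r = 0111000000010000001100101011110:
  s[0] = (1010101010101010101010101010101)·(0111000000010000001100101011110) mod 2 = 0+0+1+0+0+0+0+0+0+0+0+0+0+0+0+0+0+0+1+0+0+0+1+0+1+0+1+0+1+0+0 mod 2 = 0
  s[1] = (0110011001100110011001100110011)·(0111000000010000001100101011110) mod 2 = 0+1+1+0+0+0+0+0+0+0+0+0+0+0+0+0+0+0+1+0+0+0+1+0+0+0+1+0+0+1+0 mod 2 = 0
  s[2] = (0001111000011110000111100001111)·(0111000000010000001100101011110) mod 2 = 0+0+0+1+0+0+0+0+0+0+0+1+0+0+0+0+0+0+0+1+0+0+1+0+0+0+0+1+1+1+0 mod 2 = 1
  s[3] = (0000000111111110000000011111111)·(0111000000010000001100101011110) mod 2 = 0+0+0+0+0+0+0+0+0+0+0+1+0+0+0+0+0+0+0+0+0+0+0+0+1+0+1+1+1+1+0 mod 2 = 0
  s[4] = (0000000000000001111111111111111)·(0111000000010000001100101011110) mod 2 = 0+0+0+0+0+0+0+0+0+0+0+0+0+0+0+0+0+0+1+1+0+0+1+0+1+0+1+1+1+1+0 mod 2 = 0
Syndrome = 00100
Non-zero syndrome: error at position 4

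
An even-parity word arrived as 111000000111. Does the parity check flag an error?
Sum of received bits: 1+1+1+0+0+0+0+0+0+1+1+1 = 6; 6 mod 2 = 0. Result is 0 → no error detected.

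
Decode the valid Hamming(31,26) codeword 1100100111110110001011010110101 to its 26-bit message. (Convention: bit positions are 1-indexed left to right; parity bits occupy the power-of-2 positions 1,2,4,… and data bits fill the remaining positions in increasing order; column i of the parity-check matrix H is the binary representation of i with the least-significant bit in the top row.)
Parity bits occupy power-of-2 positions; data bits are at positions {3,5,6,7,9,10,11,12,13,14,15,17,18,19,20,21,22,23,24,25,26,27,28,29,30,31} (1-indexed).
Extract: c[3]=0 c[5]=1 c[6]=0 c[7]=0 c[9]=1 c[10]=1 c[11]=1 c[12]=1 c[13]=0 c[14]=1 c[15]=1 c[17]=0 c[18]=0 c[19]=1 c[20]=0 c[21]=1 c[22]=1 c[23]=0 c[24]=1 c[25]=0 c[26]=1 c[27]=1 c[28]=0 c[29]=1 c[30]=0 c[31]=1
Data = 01001111011001011010110101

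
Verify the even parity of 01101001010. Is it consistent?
Sum of all bits: 0+1+1+0+1+0+0+1+0+1+0 = 5; 5 mod 2 = 1. Result is 1 → parity error detected.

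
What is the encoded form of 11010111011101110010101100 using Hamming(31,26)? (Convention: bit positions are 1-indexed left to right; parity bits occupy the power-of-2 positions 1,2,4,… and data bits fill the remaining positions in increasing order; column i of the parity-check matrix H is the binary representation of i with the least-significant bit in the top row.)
Codeword c = d · G (mod 2), d = 11010111011101110010101100:
  c[0] = d·G[:,0] = (11010111011101110010101100)·(11011010101101010101010101) mod 2 = 1+1+0+1+0+0+1+0+0+0+1+1+0+1+0+1+0+0+0+0+0+0+0+1+0+0 mod 2 = 1
  c[1] = d·G[:,1] = (11010111011101110010101100)·(10110110011011001100110011) mod 2 = 1+0+0+1+0+1+1+0+0+1+1+0+0+1+0+0+0+0+0+0+1+0+0+0+0+0 mod 2 = 0
  c[2] = d·G[:,2] = (11010111011101110010101100)·(10000000000000000000000000) mod 2 = 1+0+0+0+0+0+0+0+0+0+0+0+0+0+0+0+0+0+0+0+0+0+0+0+0+0 mod 2 = 1
  c[3] = d·G[:,3] = (11010111011101110010101100)·(01110001111000111100001111) mod 2 = 0+1+0+1+0+0+0+1+0+1+1+0+0+0+1+1+0+0+0+0+0+0+1+1+0+0 mod 2 = 1
  c[4] = d·G[:,4] = (11010111011101110010101100)·(01000000000000000000000000) mod 2 = 0+1+0+0+0+0+0+0+0+0+0+0+0+0+0+0+0+0+0+0+0+0+0+0+0+0 mod 2 = 1
  c[5] = d·G[:,5] = (11010111011101110010101100)·(00100000000000000000000000) mod 2 = 0+0+0+0+0+0+0+0+0+0+0+0+0+0+0+0+0+0+0+0+0+0+0+0+0+0 mod 2 = 0
  c[6] = d·G[:,6] = (11010111011101110010101100)·(00010000000000000000000000) mod 2 = 0+0+0+1+0+0+0+0+0+0+0+0+0+0+0+0+0+0+0+0+0+0+0+0+0+0 mod 2 = 1
  c[7] = d·G[:,7] = (11010111011101110010101100)·(00001111111000000011111111) mod 2 = 0+0+0+0+0+1+1+1+0+1+1+0+0+0+0+0+0+0+1+0+1+0+1+1+0+0 mod 2 = 1
  c[8] = d·G[:,8] = (11010111011101110010101100)·(00001000000000000000000000) mod 2 = 0+0+0+0+0+0+0+0+0+0+0+0+0+0+0+0+0+0+0+0+0+0+0+0+0+0 mod 2 = 0
  c[9] = d·G[:,9] = (11010111011101110010101100)·(00000100000000000000000000) mod 2 = 0+0+0+0+0+1+0+0+0+0+0+0+0+0+0+0+0+0+0+0+0+0+0+0+0+0 mod 2 = 1
  c[10] = d·G[:,10] = (11010111011101110010101100)·(00000010000000000000000000) mod 2 = 0+0+0+0+0+0+1+0+0+0+0+0+0+0+0+0+0+0+0+0+0+0+0+0+0+0 mod 2 = 1
  c[11] = d·G[:,11] = (11010111011101110010101100)·(00000001000000000000000000) mod 2 = 0+0+0+0+0+0+0+1+0+0+0+0+0+0+0+0+0+0+0+0+0+0+0+0+0+0 mod 2 = 1
  c[12] = d·G[:,12] = (11010111011101110010101100)·(00000000100000000000000000) mod 2 = 0+0+0+0+0+0+0+0+0+0+0+0+0+0+0+0+0+0+0+0+0+0+0+0+0+0 mod 2 = 0
  c[13] = d·G[:,13] = (11010111011101110010101100)·(00000000010000000000000000) mod 2 = 0+0+0+0+0+0+0+0+0+1+0+0+0+0+0+0+0+0+0+0+0+0+0+0+0+0 mod 2 = 1
  c[14] = d·G[:,14] = (11010111011101110010101100)·(00000000001000000000000000) mod 2 = 0+0+0+0+0+0+0+0+0+0+1+0+0+0+0+0+0+0+0+0+0+0+0+0+0+0 mod 2 = 1
  c[15] = d·G[:,15] = (11010111011101110010101100)·(00000000000111111111111111) mod 2 = 0+0+0+0+0+0+0+0+0+0+0+1+0+1+1+1+0+0+1+0+1+0+1+1+0+0 mod 2 = 0
  c[16] = d·G[:,16] = (11010111011101110010101100)·(00000000000100000000000000) mod 2 = 0+0+0+0+0+0+0+0+0+0+0+1+0+0+0+0+0+0+0+0+0+0+0+0+0+0 mod 2 = 1
  c[17] = d·G[:,17] = (11010111011101110010101100)·(00000000000010000000000000) mod 2 = 0+0+0+0+0+0+0+0+0+0+0+0+0+0+0+0+0+0+0+0+0+0+0+0+0+0 mod 2 = 0
  c[18] = d·G[:,18] = (11010111011101110010101100)·(00000000000001000000000000) mod 2 = 0+0+0+0+0+0+0+0+0+0+0+0+0+1+0+0+0+0+0+0+0+0+0+0+0+0 mod 2 = 1
  c[19] = d·G[:,19] = (11010111011101110010101100)·(00000000000000100000000000) mod 2 = 0+0+0+0+0+0+0+0+0+0+0+0+0+0+1+0+0+0+0+0+0+0+0+0+0+0 mod 2 = 1
  c[20] = d·G[:,20] = (11010111011101110010101100)·(00000000000000010000000000) mod 2 = 0+0+0+0+0+0+0+0+0+0+0+0+0+0+0+1+0+0+0+0+0+0+0+0+0+0 mod 2 = 1
  c[21] = d·G[:,21] = (11010111011101110010101100)·(00000000000000001000000000) mod 2 = 0+0+0+0+0+0+0+0+0+0+0+0+0+0+0+0+0+0+0+0+0+0+0+0+0+0 mod 2 = 0
  c[22] = d·G[:,22] = (11010111011101110010101100)·(00000000000000000100000000) mod 2 = 0+0+0+0+0+0+0+0+0+0+0+0+0+0+0+0+0+0+0+0+0+0+0+0+0+0 mod 2 = 0
  c[23] = d·G[:,23] = (11010111011101110010101100)·(00000000000000000010000000) mod 2 = 0+0+0+0+0+0+0+0+0+0+0+0+0+0+0+0+0+0+1+0+0+0+0+0+0+0 mod 2 = 1
  c[24] = d·G[:,24] = (11010111011101110010101100)·(00000000000000000001000000) mod 2 = 0+0+0+0+0+0+0+0+0+0+0+0+0+0+0+0+0+0+0+0+0+0+0+0+0+0 mod 2 = 0
  c[25] = d·G[:,25] = (11010111011101110010101100)·(00000000000000000000100000) mod 2 = 0+0+0+0+0+0+0+0+0+0+0+0+0+0+0+0+0+0+0+0+1+0+0+0+0+0 mod 2 = 1
  c[26] = d·G[:,26] = (11010111011101110010101100)·(00000000000000000000010000) mod 2 = 0+0+0+0+0+0+0+0+0+0+0+0+0+0+0+0+0+0+0+0+0+0+0+0+0+0 mod 2 = 0
  c[27] = d·G[:,27] = (11010111011101110010101100)·(00000000000000000000001000) mod 2 = 0+0+0+0+0+0+0+0+0+0+0+0+0+0+0+0+0+0+0+0+0+0+1+0+0+0 mod 2 = 1
  c[28] = d·G[:,28] = (11010111011101110010101100)·(00000000000000000000000100) mod 2 = 0+0+0+0+0+0+0+0+0+0+0+0+0+0+0+0+0+0+0+0+0+0+0+1+0+0 mod 2 = 1
  c[29] = d·G[:,29] = (11010111011101110010101100)·(00000000000000000000000010) mod 2 = 0+0+0+0+0+0+0+0+0+0+0+0+0+0+0+0+0+0+0+0+0+0+0+0+0+0 mod 2 = 0
  c[30] = d·G[:,30] = (11010111011101110010101100)·(00000000000000000000000001) mod 2 = 0+0+0+0+0+0+0+0+0+0+0+0+0+0+0+0+0+0+0+0+0+0+0+0+0+0 mod 2 = 0
Codeword = 1011101101110110101110010101100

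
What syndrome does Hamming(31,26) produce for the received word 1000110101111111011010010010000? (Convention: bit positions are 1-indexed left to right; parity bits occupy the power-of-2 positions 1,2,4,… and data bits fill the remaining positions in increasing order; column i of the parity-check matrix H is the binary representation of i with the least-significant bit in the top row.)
Syndrome s = H · r^T (mod 2), r = 1000110101111111011010010010000:
  s[0] = (1010101010101010101010101010101)·(1000110101111111011010010010000) mod 2 = 1+0+0+0+1+0+0+0+0+0+1+0+1+0+1+0+0+0+1+0+1+0+0+0+0+0+1+0+0+0+0 mod 2 = 0
  s[1] = (0110011001100110011001100110011)·(1000110101111111011010010010000) mod 2 = 0+0+0+0+0+1+0+0+0+1+1+0+0+1+1+0+0+1+1+0+0+0+0+0+0+0+1+0+0+0+0 mod 2 = 0
  s[2] = (0001111000011110000111100001111)·(1000110101111111011010010010000) mod 2 = 0+0+0+0+1+1+0+0+0+0+0+1+1+1+1+0+0+0+0+0+1+0+0+0+0+0+0+0+0+0+0 mod 2 = 1
  s[3] = (0000000111111110000000011111111)·(1000110101111111011010010010000) mod 2 = 0+0+0+0+0+0+0+1+0+1+1+1+1+1+1+0+0+0+0+0+0+0+0+1+0+0+1+0+0+0+0 mod 2 = 1
  s[4] = (0000000000000001111111111111111)·(1000110101111111011010010010000) mod 2 = 0+0+0+0+0+0+0+0+0+0+0+0+0+0+0+1+0+1+1+0+1+0+0+1+0+0+1+0+0+0+0 mod 2 = 0
Syndrome = 00110
Non-zero syndrome: error at position 12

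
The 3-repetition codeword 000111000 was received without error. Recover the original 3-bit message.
Split into 3-bit blocks: 000 111 000
Data = 010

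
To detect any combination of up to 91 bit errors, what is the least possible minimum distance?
Detecting e errors requires d_min ≥ e + 1 = 91 + 1 = 92.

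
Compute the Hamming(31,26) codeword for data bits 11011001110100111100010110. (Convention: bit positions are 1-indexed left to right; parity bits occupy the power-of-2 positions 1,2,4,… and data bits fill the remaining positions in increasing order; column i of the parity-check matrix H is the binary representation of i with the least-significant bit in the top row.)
Codeword c = d · G (mod 2), d = 11011001110100111100010110:
  c[0] = d·G[:,0] = (11011001110100111100010110)·(11011010101101010101010101) mod 2 = 1+1+0+1+1+0+0+0+1+0+0+1+0+0+0+1+0+1+0+0+0+1+0+1+0+0 mod 2 = 0
  c[1] = d·G[:,1] = (11011001110100111100010110)·(10110110011011001100110011) mod 2 = 1+0+0+1+0+0+0+0+0+1+0+0+0+0+0+0+1+1+0+0+0+1+0+0+1+0 mod 2 = 1
  c[2] = d·G[:,2] = (11011001110100111100010110)·(10000000000000000000000000) mod 2 = 1+0+0+0+0+0+0+0+0+0+0+0+0+0+0+0+0+0+0+0+0+0+0+0+0+0 mod 2 = 1
  c[3] = d·G[:,3] = (11011001110100111100010110)·(01110001111000111100001111) mod 2 = 0+1+0+1+0+0+0+1+1+1+0+0+0+0+1+1+1+1+0+0+0+0+0+1+1+0 mod 2 = 1
  c[4] = d·G[:,4] = (11011001110100111100010110)·(01000000000000000000000000) mod 2 = 0+1+0+0+0+0+0+0+0+0+0+0+0+0+0+0+0+0+0+0+0+0+0+0+0+0 mod 2 = 1
  c[5] = d·G[:,5] = (11011001110100111100010110)·(00100000000000000000000000) mod 2 = 0+0+0+0+0+0+0+0+0+0+0+0+0+0+0+0+0+0+0+0+0+0+0+0+0+0 mod 2 = 0
  c[6] = d·G[:,6] = (11011001110100111100010110)·(00010000000000000000000000) mod 2 = 0+0+0+1+0+0+0+0+0+0+0+0+0+0+0+0+0+0+0+0+0+0+0+0+0+0 mod 2 = 1
  c[7] = d·G[:,7] = (11011001110100111100010110)·(00001111111000000011111111) mod 2 = 0+0+0+0+1+0+0+1+1+1+0+0+0+0+0+0+0+0+0+0+0+1+0+1+1+0 mod 2 = 1
  c[8] = d·G[:,8] = (11011001110100111100010110)·(00001000000000000000000000) mod 2 = 0+0+0+0+1+0+0+0+0+0+0+0+0+0+0+0+0+0+0+0+0+0+0+0+0+0 mod 2 = 1
  c[9] = d·G[:,9] = (11011001110100111100010110)·(00000100000000000000000000) mod 2 = 0+0+0+0+0+0+0+0+0+0+0+0+0+0+0+0+0+0+0+0+0+0+0+0+0+0 mod 2 = 0
  c[10] = d·G[:,10] = (11011001110100111100010110)·(00000010000000000000000000) mod 2 = 0+0+0+0+0+0+0+0+0+0+0+0+0+0+0+0+0+0+0+0+0+0+0+0+0+0 mod 2 = 0
  c[11] = d·G[:,11] = (11011001110100111100010110)·(00000001000000000000000000) mod 2 = 0+0+0+0+0+0+0+1+0+0+0+0+0+0+0+0+0+0+0+0+0+0+0+0+0+0 mod 2 = 1
  c[12] = d·G[:,12] = (11011001110100111100010110)·(00000000100000000000000000) mod 2 = 0+0+0+0+0+0+0+0+1+0+0+0+0+0+0+0+0+0+0+0+0+0+0+0+0+0 mod 2 = 1
  c[13] = d·G[:,13] = (11011001110100111100010110)·(00000000010000000000000000) mod 2 = 0+0+0+0+0+0+0+0+0+1+0+0+0+0+0+0+0+0+0+0+0+0+0+0+0+0 mod 2 = 1
  c[14] = d·G[:,14] = (11011001110100111100010110)·(00000000001000000000000000) mod 2 = 0+0+0+0+0+0+0+0+0+0+0+0+0+0+0+0+0+0+0+0+0+0+0+0+0+0 mod 2 = 0
  c[15] = d·G[:,15] = (11011001110100111100010110)·(00000000000111111111111111) mod 2 = 0+0+0+0+0+0+0+0+0+0+0+1+0+0+1+1+1+1+0+0+0+1+0+1+1+0 mod 2 = 0
  c[16] = d·G[:,16] = (11011001110100111100010110)·(00000000000100000000000000) mod 2 = 0+0+0+0+0+0+0+0+0+0+0+1+0+0+0+0+0+0+0+0+0+0+0+0+0+0 mod 2 = 1
  c[17] = d·G[:,17] = (11011001110100111100010110)·(00000000000010000000000000) mod 2 = 0+0+0+0+0+0+0+0+0+0+0+0+0+0+0+0+0+0+0+0+0+0+0+0+0+0 mod 2 = 0
  c[18] = d·G[:,18] = (11011001110100111100010110)·(00000000000001000000000000) mod 2 = 0+0+0+0+0+0+0+0+0+0+0+0+0+0+0+0+0+0+0+0+0+0+0+0+0+0 mod 2 = 0
  c[19] = d·G[:,19] = (11011001110100111100010110)·(00000000000000100000000000) mod 2 = 0+0+0+0+0+0+0+0+0+0+0+0+0+0+1+0+0+0+0+0+0+0+0+0+0+0 mod 2 = 1
  c[20] = d·G[:,20] = (11011001110100111100010110)·(00000000000000010000000000) mod 2 = 0+0+0+0+0+0+0+0+0+0+0+0+0+0+0+1+0+0+0+0+0+0+0+0+0+0 mod 2 = 1
  c[21] = d·G[:,21] = (11011001110100111100010110)·(00000000000000001000000000) mod 2 = 0+0+0+0+0+0+0+0+0+0+0+0+0+0+0+0+1+0+0+0+0+0+0+0+0+0 mod 2 = 1
  c[22] = d·G[:,22] = (11011001110100111100010110)·(00000000000000000100000000) mod 2 = 0+0+0+0+0+0+0+0+0+0+0+0+0+0+0+0+0+1+0+0+0+0+0+0+0+0 mod 2 = 1
  c[23] = d·G[:,23] = (11011001110100111100010110)·(00000000000000000010000000) mod 2 = 0+0+0+0+0+0+0+0+0+0+0+0+0+0+0+0+0+0+0+0+0+0+0+0+0+0 mod 2 = 0
  c[24] = d·G[:,24] = (11011001110100111100010110)·(00000000000000000001000000) mod 2 = 0+0+0+0+0+0+0+0+0+0+0+0+0+0+0+0+0+0+0+0+0+0+0+0+0+0 mod 2 = 0
  c[25] = d·G[:,25] = (11011001110100111100010110)·(00000000000000000000100000) mod 2 = 0+0+0+0+0+0+0+0+0+0+0+0+0+0+0+0+0+0+0+0+0+0+0+0+0+0 mod 2 = 0
  c[26] = d·G[:,26] = (11011001110100111100010110)·(00000000000000000000010000) mod 2 = 0+0+0+0+0+0+0+0+0+0+0+0+0+0+0+0+0+0+0+0+0+1+0+0+0+0 mod 2 = 1
  c[27] = d·G[:,27] = (11011001110100111100010110)·(00000000000000000000001000) mod 2 = 0+0+0+0+0+0+0+0+0+0+0+0+0+0+0+0+0+0+0+0+0+0+0+0+0+0 mod 2 = 0
  c[28] = d·G[:,28] = (11011001110100111100010110)·(00000000000000000000000100) mod 2 = 0+0+0+0+0+0+0+0+0+0+0+0+0+0+0+0+0+0+0+0+0+0+0+1+0+0 mod 2 = 1
  c[29] = d·G[:,29] = (11011001110100111100010110)·(00000000000000000000000010) mod 2 = 0+0+0+0+0+0+0+0+0+0+0+0+0+0+0+0+0+0+0+0+0+0+0+0+1+0 mod 2 = 1
  c[30] = d·G[:,30] = (11011001110100111100010110)·(00000000000000000000000001) mod 2 = 0+0+0+0+0+0+0+0+0+0+0+0+0+0+0+0+0+0+0+0+0+0+0+0+0+0 mod 2 = 0
Codeword = 0111101110011100100111100010110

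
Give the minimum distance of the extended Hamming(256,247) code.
d_min = 4 (adding an overall parity bit to Hamming(255,247) raises d_min from 3 to 4).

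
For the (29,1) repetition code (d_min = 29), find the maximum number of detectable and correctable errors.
Detection only: up to d_min − 1 = 28 errors.
Correction: up to ⌊(d_min − 1)/2⌋ = ⌊28/2⌋ = 14 errors.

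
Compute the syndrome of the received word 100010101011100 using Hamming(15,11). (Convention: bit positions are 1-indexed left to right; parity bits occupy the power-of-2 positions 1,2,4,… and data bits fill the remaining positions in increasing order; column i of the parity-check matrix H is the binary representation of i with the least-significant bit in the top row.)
Syndrome s = H · r^T (mod 2), r = 100010101011100:
  s[0] = (101010101010101)·(100010101011100) mod 2 = 1+0+0+0+1+0+1+0+1+0+1+0+1+0+0 mod 2 = 0
  s[1] = (011001100110011)·(100010101011100) mod 2 = 0+0+0+0+0+0+1+0+0+0+1+0+0+0+0 mod 2 = 0
  s[2] = (000111100001111)·(100010101011100) mod 2 = 0+0+0+0+1+0+1+0+0+0+0+1+1+0+0 mod 2 = 0
  s[3] = (000000011111111)·(100010101011100) mod 2 = 0+0+0+0+0+0+0+0+1+0+1+1+1+0+0 mod 2 = 0
Syndrome = 0000
s = 0: no error detected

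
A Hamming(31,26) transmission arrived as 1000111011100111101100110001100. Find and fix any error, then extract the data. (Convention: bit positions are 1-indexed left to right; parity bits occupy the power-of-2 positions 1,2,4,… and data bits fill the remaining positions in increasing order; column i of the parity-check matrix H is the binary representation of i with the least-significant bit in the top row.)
Syndrome s = H · r^T (mod 2), r = 1000111011100111101100110001100:
  s[0] = (1010101010101010101010101010101)·(1000111011100111101100110001100) mod 2 = 1+0+0+0+1+0+1+0+1+0+1+0+0+0+1+0+1+0+1+0+0+0+1+0+0+0+0+0+1+0+0 mod 2 = 0
  s[1] = (0110011001100110011001100110011)·(1000111011100111101100110001100) mod 2 = 0+0+0+0+0+1+1+0+0+1+1+0+0+1+1+0+0+0+1+0+0+0+1+0+0+0+0+0+0+0+0 mod 2 = 0
  s[2] = (0001111000011110000111100001111)·(1000111011100111101100110001100) mod 2 = 0+0+0+0+1+1+1+0+0+0+0+0+0+1+1+0+0+0+0+1+0+0+1+0+0+0+0+1+1+0+0 mod 2 = 1
  s[3] = (0000000111111110000000011111111)·(1000111011100111101100110001100) mod 2 = 0+0+0+0+0+0+0+0+1+1+1+0+0+1+1+0+0+0+0+0+0+0+0+1+0+0+0+1+1+0+0 mod 2 = 0
  s[4] = (0000000000000001111111111111111)·(1000111011100111101100110001100) mod 2 = 0+0+0+0+0+0+0+0+0+0+0+0+0+0+0+1+1+0+1+1+0+0+1+1+0+0+0+1+1+0+0 mod 2 = 0
Syndrome = 00100
Column 4 of H equals this syndrome → error at bit 4 (1-indexed).
Flip bit 4: 1000111011100111101100110001100 → 1001111011100111101100110001100
Extract data bits at positions {3,5,6,7,9,10,11,12,13,14,15,17,18,19,20,21,22,23,24,25,26,27,28,29,30,31}: 01111110011101100110001100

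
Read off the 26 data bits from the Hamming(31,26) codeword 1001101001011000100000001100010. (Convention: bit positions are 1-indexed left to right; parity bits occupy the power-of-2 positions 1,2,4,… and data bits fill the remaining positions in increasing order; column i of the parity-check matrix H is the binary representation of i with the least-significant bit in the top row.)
Parity bits occupy power-of-2 positions; data bits are at positions {3,5,6,7,9,10,11,12,13,14,15,17,18,19,20,21,22,23,24,25,26,27,28,29,30,31} (1-indexed).
Extract: c[3]=0 c[5]=1 c[6]=0 c[7]=1 c[9]=0 c[10]=1 c[11]=0 c[12]=1 c[13]=1 c[14]=0 c[15]=0 c[17]=1 c[18]=0 c[19]=0 c[20]=0 c[21]=0 c[22]=0 c[23]=0 c[24]=0 c[25]=1 c[26]=1 c[27]=0 c[28]=0 c[29]=0 c[30]=1 c[31]=0
Data = 01010101100100000001100010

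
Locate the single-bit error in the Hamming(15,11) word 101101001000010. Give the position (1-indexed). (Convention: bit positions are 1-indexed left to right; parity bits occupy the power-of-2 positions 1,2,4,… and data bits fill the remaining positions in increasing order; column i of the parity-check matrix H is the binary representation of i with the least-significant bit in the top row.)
Syndrome s = H · r^T (mod 2), r = 101101001000010:
  s[0] = (101010101010101)·(101101001000010) mod 2 = 1+0+1+0+0+0+0+0+1+0+0+0+0+0+0 mod 2 = 1
  s[1] = (011001100110011)·(101101001000010) mod 2 = 0+0+1+0+0+1+0+0+0+0+0+0+0+1+0 mod 2 = 1
  s[2] = (000111100001111)·(101101001000010) mod 2 = 0+0+0+1+0+1+0+0+0+0+0+0+0+1+0 mod 2 = 1
  s[3] = (000000011111111)·(101101001000010) mod 2 = 0+0+0+0+0+0+0+0+1+0+0+0+0+1+0 mod 2 = 0
Syndrome = 1110
Column i of H is the binary representation of i, so the syndrome is the binary index of the flipped bit.
Read s = 1110 with s[0] as LSB: 1·2^0 + 1·2^1 + 1·2^2 + 0·2^3 = 7.
Error is at bit position 7.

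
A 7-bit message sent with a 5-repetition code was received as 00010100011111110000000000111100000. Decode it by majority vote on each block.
Split into 5-bit blocks and majority-vote each:
  block 1 = 00010: 1 ones, 4 zeros → 0
  block 2 = 10001: 2 ones, 3 zeros → 0
  block 3 = 11111: 5 ones, 0 zeros → 1
  block 4 = 10000: 1 ones, 4 zeros → 0
  block 5 = 00000: 0 ones, 5 zeros → 0
  block 6 = 01111: 4 ones, 1 zeros → 1
  block 7 = 00000: 0 ones, 5 zeros → 0
Decoded = 0010010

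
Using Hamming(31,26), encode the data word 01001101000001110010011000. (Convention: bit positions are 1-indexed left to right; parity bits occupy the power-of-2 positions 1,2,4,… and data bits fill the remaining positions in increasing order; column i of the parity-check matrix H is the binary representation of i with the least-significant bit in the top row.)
Codeword c = d · G (mod 2), d = 01001101000001110010011000:
  c[0] = d·G[:,0] = (01001101000001110010011000)·(11011010101101010101010101) mod 2 = 0+1+0+0+1+0+0+0+0+0+0+0+0+1+0+1+0+0+0+0+0+1+0+0+0+0 mod 2 = 1
  c[1] = d·G[:,1] = (01001101000001110010011000)·(10110110011011001100110011) mod 2 = 0+0+0+0+0+1+0+0+0+0+0+0+0+1+0+0+0+0+0+0+0+1+0+0+0+0 mod 2 = 1
  c[2] = d·G[:,2] = (01001101000001110010011000)·(10000000000000000000000000) mod 2 = 0+0+0+0+0+0+0+0+0+0+0+0+0+0+0+0+0+0+0+0+0+0+0+0+0+0 mod 2 = 0
  c[3] = d·G[:,3] = (01001101000001110010011000)·(01110001111000111100001111) mod 2 = 0+1+0+0+0+0+0+1+0+0+0+0+0+0+1+1+0+0+0+0+0+0+1+0+0+0 mod 2 = 1
  c[4] = d·G[:,4] = (01001101000001110010011000)·(01000000000000000000000000) mod 2 = 0+1+0+0+0+0+0+0+0+0+0+0+0+0+0+0+0+0+0+0+0+0+0+0+0+0 mod 2 = 1
  c[5] = d·G[:,5] = (01001101000001110010011000)·(00100000000000000000000000) mod 2 = 0+0+0+0+0+0+0+0+0+0+0+0+0+0+0+0+0+0+0+0+0+0+0+0+0+0 mod 2 = 0
  c[6] = d·G[:,6] = (01001101000001110010011000)·(00010000000000000000000000) mod 2 = 0+0+0+0+0+0+0+0+0+0+0+0+0+0+0+0+0+0+0+0+0+0+0+0+0+0 mod 2 = 0
  c[7] = d·G[:,7] = (01001101000001110010011000)·(00001111111000000011111111) mod 2 = 0+0+0+0+1+1+0+1+0+0+0+0+0+0+0+0+0+0+1+0+0+1+1+0+0+0 mod 2 = 0
  c[8] = d·G[:,8] = (01001101000001110010011000)·(00001000000000000000000000) mod 2 = 0+0+0+0+1+0+0+0+0+0+0+0+0+0+0+0+0+0+0+0+0+0+0+0+0+0 mod 2 = 1
  c[9] = d·G[:,9] = (01001101000001110010011000)·(00000100000000000000000000) mod 2 = 0+0+0+0+0+1+0+0+0+0+0+0+0+0+0+0+0+0+0+0+0+0+0+0+0+0 mod 2 = 1
  c[10] = d·G[:,10] = (01001101000001110010011000)·(00000010000000000000000000) mod 2 = 0+0+0+0+0+0+0+0+0+0+0+0+0+0+0+0+0+0+0+0+0+0+0+0+0+0 mod 2 = 0
  c[11] = d·G[:,11] = (01001101000001110010011000)·(00000001000000000000000000) mod 2 = 0+0+0+0+0+0+0+1+0+0+0+0+0+0+0+0+0+0+0+0+0+0+0+0+0+0 mod 2 = 1
  c[12] = d·G[:,12] = (01001101000001110010011000)·(00000000100000000000000000) mod 2 = 0+0+0+0+0+0+0+0+0+0+0+0+0+0+0+0+0+0+0+0+0+0+0+0+0+0 mod 2 = 0
  c[13] = d·G[:,13] = (01001101000001110010011000)·(00000000010000000000000000) mod 2 = 0+0+0+0+0+0+0+0+0+0+0+0+0+0+0+0+0+0+0+0+0+0+0+0+0+0 mod 2 = 0
  c[14] = d·G[:,14] = (01001101000001110010011000)·(00000000001000000000000000) mod 2 = 0+0+0+0+0+0+0+0+0+0+0+0+0+0+0+0+0+0+0+0+0+0+0+0+0+0 mod 2 = 0
  c[15] = d·G[:,15] = (01001101000001110010011000)·(00000000000111111111111111) mod 2 = 0+0+0+0+0+0+0+0+0+0+0+0+0+1+1+1+0+0+1+0+0+1+1+0+0+0 mod 2 = 0
  c[16] = d·G[:,16] = (01001101000001110010011000)·(00000000000100000000000000) mod 2 = 0+0+0+0+0+0+0+0+0+0+0+0+0+0+0+0+0+0+0+0+0+0+0+0+0+0 mod 2 = 0
  c[17] = d·G[:,17] = (01001101000001110010011000)·(00000000000010000000000000) mod 2 = 0+0+0+0+0+0+0+0+0+0+0+0+0+0+0+0+0+0+0+0+0+0+0+0+0+0 mod 2 = 0
  c[18] = d·G[:,18] = (01001101000001110010011000)·(00000000000001000000000000) mod 2 = 0+0+0+0+0+0+0+0+0+0+0+0+0+1+0+0+0+0+0+0+0+0+0+0+0+0 mod 2 = 1
  c[19] = d·G[:,19] = (01001101000001110010011000)·(00000000000000100000000000) mod 2 = 0+0+0+0+0+0+0+0+0+0+0+0+0+0+1+0+0+0+0+0+0+0+0+0+0+0 mod 2 = 1
  c[20] = d·G[:,20] = (01001101000001110010011000)·(00000000000000010000000000) mod 2 = 0+0+0+0+0+0+0+0+0+0+0+0+0+0+0+1+0+0+0+0+0+0+0+0+0+0 mod 2 = 1
  c[21] = d·G[:,21] = (01001101000001110010011000)·(00000000000000001000000000) mod 2 = 0+0+0+0+0+0+0+0+0+0+0+0+0+0+0+0+0+0+0+0+0+0+0+0+0+0 mod 2 = 0
  c[22] = d·G[:,22] = (01001101000001110010011000)·(00000000000000000100000000) mod 2 = 0+0+0+0+0+0+0+0+0+0+0+0+0+0+0+0+0+0+0+0+0+0+0+0+0+0 mod 2 = 0
  c[23] = d·G[:,23] = (01001101000001110010011000)·(00000000000000000010000000) mod 2 = 0+0+0+0+0+0+0+0+0+0+0+0+0+0+0+0+0+0+1+0+0+0+0+0+0+0 mod 2 = 1
  c[24] = d·G[:,24] = (01001101000001110010011000)·(00000000000000000001000000) mod 2 = 0+0+0+0+0+0+0+0+0+0+0+0+0+0+0+0+0+0+0+0+0+0+0+0+0+0 mod 2 = 0
  c[25] = d·G[:,25] = (01001101000001110010011000)·(00000000000000000000100000) mod 2 = 0+0+0+0+0+0+0+0+0+0+0+0+0+0+0+0+0+0+0+0+0+0+0+0+0+0 mod 2 = 0
  c[26] = d·G[:,26] = (01001101000001110010011000)·(00000000000000000000010000) mod 2 = 0+0+0+0+0+0+0+0+0+0+0+0+0+0+0+0+0+0+0+0+0+1+0+0+0+0 mod 2 = 1
  c[27] = d·G[:,27] = (01001101000001110010011000)·(00000000000000000000001000) mod 2 = 0+0+0+0+0+0+0+0+0+0+0+0+0+0+0+0+0+0+0+0+0+0+1+0+0+0 mod 2 = 1
  c[28] = d·G[:,28] = (01001101000001110010011000)·(00000000000000000000000100) mod 2 = 0+0+0+0+0+0+0+0+0+0+0+0+0+0+0+0+0+0+0+0+0+0+0+0+0+0 mod 2 = 0
  c[29] = d·G[:,29] = (01001101000001110010011000)·(00000000000000000000000010) mod 2 = 0+0+0+0+0+0+0+0+0+0+0+0+0+0+0+0+0+0+0+0+0+0+0+0+0+0 mod 2 = 0
  c[30] = d·G[:,30] = (01001101000001110010011000)·(00000000000000000000000001) mod 2 = 0+0+0+0+0+0+0+0+0+0+0+0+0+0+0+0+0+0+0+0+0+0+0+0+0+0 mod 2 = 0
Codeword = 1101100011010000001110010011000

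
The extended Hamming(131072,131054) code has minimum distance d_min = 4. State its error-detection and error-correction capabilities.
Detection only: up to d_min − 1 = 3 errors.
Correction: up to ⌊(d_min − 1)/2⌋ = ⌊3/2⌋ = 1 errors.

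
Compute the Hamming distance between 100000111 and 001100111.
XOR = 101100000, count of 1s = 3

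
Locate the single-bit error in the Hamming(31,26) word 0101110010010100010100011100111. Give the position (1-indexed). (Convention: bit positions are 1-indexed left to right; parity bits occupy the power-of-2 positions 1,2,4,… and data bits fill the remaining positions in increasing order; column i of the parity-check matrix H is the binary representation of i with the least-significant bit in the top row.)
Syndrome s = H · r^T (mod 2), r = 0101110010010100010100011100111:
  s[0] = (1010101010101010101010101010101)·(0101110010010100010100011100111) mod 2 = 0+0+0+0+1+0+0+0+1+0+0+0+0+0+0+0+0+0+0+0+0+0+0+0+1+0+0+0+1+0+1 mod 2 = 1
  s[1] = (0110011001100110011001100110011)·(0101110010010100010100011100111) mod 2 = 0+1+0+0+0+1+0+0+0+0+0+0+0+1+0+0+0+1+0+0+0+0+0+0+0+1+0+0+0+1+1 mod 2 = 1
  s[2] = (0001111000011110000111100001111)·(0101110010010100010100011100111) mod 2 = 0+0+0+1+1+1+0+0+0+0+0+1+0+1+0+0+0+0+0+1+0+0+0+0+0+0+0+0+1+1+1 mod 2 = 1
  s[3] = (0000000111111110000000011111111)·(0101110010010100010100011100111) mod 2 = 0+0+0+0+0+0+0+0+1+0+0+1+0+1+0+0+0+0+0+0+0+0+0+1+1+1+0+0+1+1+1 mod 2 = 1
  s[4] = (0000000000000001111111111111111)·(0101110010010100010100011100111) mod 2 = 0+0+0+0+0+0+0+0+0+0+0+0+0+0+0+0+0+1+0+1+0+0+0+1+1+1+0+0+1+1+1 mod 2 = 0
Syndrome = 11110
Column i of H is the binary representation of i, so the syndrome is the binary index of the flipped bit.
Read s = 11110 with s[0] as LSB: 1·2^0 + 1·2^1 + 1·2^2 + 1·2^3 + 0·2^4 = 15.
Error is at bit position 15.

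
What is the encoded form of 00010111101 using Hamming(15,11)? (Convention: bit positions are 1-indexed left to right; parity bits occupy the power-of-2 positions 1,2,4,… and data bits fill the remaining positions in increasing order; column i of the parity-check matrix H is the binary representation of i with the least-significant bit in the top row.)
Codeword c = d · G (mod 2), d = 00010111101:
  c[0] = d·G[:,0] = (00010111101)·(11011010101) mod 2 = 0+0+0+1+0+0+1+0+1+0+1 mod 2 = 0
  c[1] = d·G[:,1] = (00010111101)·(10110110011) mod 2 = 0+0+0+1+0+1+1+0+0+0+1 mod 2 = 0
  c[2] = d·G[:,2] = (00010111101)·(10000000000) mod 2 = 0+0+0+0+0+0+0+0+0+0+0 mod 2 = 0
  c[3] = d·G[:,3] = (00010111101)·(01110001111) mod 2 = 0+0+0+1+0+0+0+1+1+0+1 mod 2 = 0
  c[4] = d·G[:,4] = (00010111101)·(01000000000) mod 2 = 0+0+0+0+0+0+0+0+0+0+0 mod 2 = 0
  c[5] = d·G[:,5] = (00010111101)·(00100000000) mod 2 = 0+0+0+0+0+0+0+0+0+0+0 mod 2 = 0
  c[6] = d·G[:,6] = (00010111101)·(00010000000) mod 2 = 0+0+0+1+0+0+0+0+0+0+0 mod 2 = 1
  c[7] = d·G[:,7] = (00010111101)·(00001111111) mod 2 = 0+0+0+0+0+1+1+1+1+0+1 mod 2 = 1
  c[8] = d·G[:,8] = (00010111101)·(00001000000) mod 2 = 0+0+0+0+0+0+0+0+0+0+0 mod 2 = 0
  c[9] = d·G[:,9] = (00010111101)·(00000100000) mod 2 = 0+0+0+0+0+1+0+0+0+0+0 mod 2 = 1
  c[10] = d·G[:,10] = (00010111101)·(00000010000) mod 2 = 0+0+0+0+0+0+1+0+0+0+0 mod 2 = 1
  c[11] = d·G[:,11] = (00010111101)·(00000001000) mod 2 = 0+0+0+0+0+0+0+1+0+0+0 mod 2 = 1
  c[12] = d·G[:,12] = (00010111101)·(00000000100) mod 2 = 0+0+0+0+0+0+0+0+1+0+0 mod 2 = 1
  c[13] = d·G[:,13] = (00010111101)·(00000000010) mod 2 = 0+0+0+0+0+0+0+0+0+0+0 mod 2 = 0
  c[14] = d·G[:,14] = (00010111101)·(00000000001) mod 2 = 0+0+0+0+0+0+0+0+0+0+1 mod 2 = 1
Codeword = 000000110111101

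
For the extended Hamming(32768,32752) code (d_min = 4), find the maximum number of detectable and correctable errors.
Detection only: up to d_min − 1 = 3 errors.
Correction: up to ⌊(d_min − 1)/2⌋ = ⌊3/2⌋ = 1 errors.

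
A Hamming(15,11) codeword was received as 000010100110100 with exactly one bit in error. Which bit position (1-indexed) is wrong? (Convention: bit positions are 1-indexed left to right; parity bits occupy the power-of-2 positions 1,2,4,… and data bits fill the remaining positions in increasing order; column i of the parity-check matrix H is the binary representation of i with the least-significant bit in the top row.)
Syndrome s = H · r^T (mod 2), r = 000010100110100:
  s[0] = (101010101010101)·(000010100110100) mod 2 = 0+0+0+0+1+0+1+0+0+0+1+0+1+0+0 mod 2 = 0
  s[1] = (011001100110011)·(000010100110100) mod 2 = 0+0+0+0+0+0+1+0+0+1+1+0+0+0+0 mod 2 = 1
  s[2] = (000111100001111)·(000010100110100) mod 2 = 0+0+0+0+1+0+1+0+0+0+0+0+1+0+0 mod 2 = 1
  s[3] = (000000011111111)·(000010100110100) mod 2 = 0+0+0+0+0+0+0+0+0+1+1+0+1+0+0 mod 2 = 1
Syndrome = 0111
Column i of H is the binary representation of i, so the syndrome is the binary index of the flipped bit.
Read s = 0111 with s[0] as LSB: 0·2^0 + 1·2^1 + 1·2^2 + 1·2^3 = 14.
Error is at bit position 14.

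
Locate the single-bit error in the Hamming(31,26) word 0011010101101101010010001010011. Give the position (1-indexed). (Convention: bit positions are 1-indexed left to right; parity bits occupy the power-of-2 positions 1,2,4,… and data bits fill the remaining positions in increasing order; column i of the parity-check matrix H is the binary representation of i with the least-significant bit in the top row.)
Syndrome s = H · r^T (mod 2), r = 0011010101101101010010001010011:
  s[0] = (1010101010101010101010101010101)·(0011010101101101010010001010011) mod 2 = 0+0+1+0+0+0+0+0+0+0+1+0+1+0+0+0+0+0+0+0+1+0+0+0+1+0+1+0+0+0+1 mod 2 = 1
  s[1] = (0110011001100110011001100110011)·(0011010101101101010010001010011) mod 2 = 0+0+1+0+0+1+0+0+0+1+1+0+0+1+0+0+0+1+0+0+0+0+0+0+0+0+1+0+0+1+1 mod 2 = 1
  s[2] = (0001111000011110000111100001111)·(0011010101101101010010001010011) mod 2 = 0+0+0+1+0+1+0+0+0+0+0+0+1+1+0+0+0+0+0+0+1+0+0+0+0+0+0+0+0+1+1 mod 2 = 1
  s[3] = (0000000111111110000000011111111)·(0011010101101101010010001010011) mod 2 = 0+0+0+0+0+0+0+1+0+1+1+0+1+1+0+0+0+0+0+0+0+0+0+0+1+0+1+0+0+1+1 mod 2 = 1
  s[4] = (0000000000000001111111111111111)·(0011010101101101010010001010011) mod 2 = 0+0+0+0+0+0+0+0+0+0+0+0+0+0+0+1+0+1+0+0+1+0+0+0+1+0+1+0+0+1+1 mod 2 = 1
Syndrome = 11111
Column i of H is the binary representation of i, so the syndrome is the binary index of the flipped bit.
Read s = 11111 with s[0] as LSB: 1·2^0 + 1·2^1 + 1·2^2 + 1·2^3 + 1·2^4 = 31.
Error is at bit position 31.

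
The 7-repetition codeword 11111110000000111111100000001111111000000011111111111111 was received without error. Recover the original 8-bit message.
Split into 7-bit blocks: 1111111 0000000 1111111 0000000 1111111 0000000 1111111 1111111
Data = 10101011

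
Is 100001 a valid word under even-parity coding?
Sum of all bits: 1+0+0+0+0+1 = 2; 2 mod 2 = 0. Result is 0 → valid parity.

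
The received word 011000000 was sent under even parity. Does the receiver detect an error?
Sum of received bits: 0+1+1+0+0+0+0+0+0 = 2; 2 mod 2 = 0. Result is 0 → no error detected.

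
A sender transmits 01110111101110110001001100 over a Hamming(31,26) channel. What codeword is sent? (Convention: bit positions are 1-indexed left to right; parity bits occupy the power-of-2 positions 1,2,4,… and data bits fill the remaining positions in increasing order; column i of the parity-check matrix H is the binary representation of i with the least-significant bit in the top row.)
Codeword c = d · G (mod 2), d = 01110111101110110001001100:
  c[0] = d·G[:,0] = (01110111101110110001001100)·(11011010101101010101010101) mod 2 = 0+1+0+1+0+0+1+0+1+0+1+1+0+0+0+1+0+0+0+1+0+0+0+1+0+0 mod 2 = 1
  c[1] = d·G[:,1] = (01110111101110110001001100)·(10110110011011001100110011) mod 2 = 0+0+1+1+0+1+1+0+0+0+1+0+1+0+0+0+0+0+0+0+0+0+0+0+0+0 mod 2 = 0
  c[2] = d·G[:,2] = (01110111101110110001001100)·(10000000000000000000000000) mod 2 = 0+0+0+0+0+0+0+0+0+0+0+0+0+0+0+0+0+0+0+0+0+0+0+0+0+0 mod 2 = 0
  c[3] = d·G[:,3] = (01110111101110110001001100)·(01110001111000111100001111) mod 2 = 0+1+1+1+0+0+0+1+1+0+1+0+0+0+1+1+0+0+0+0+0+0+1+1+0+0 mod 2 = 0
  c[4] = d·G[:,4] = (01110111101110110001001100)·(01000000000000000000000000) mod 2 = 0+1+0+0+0+0+0+0+0+0+0+0+0+0+0+0+0+0+0+0+0+0+0+0+0+0 mod 2 = 1
  c[5] = d·G[:,5] = (01110111101110110001001100)·(00100000000000000000000000) mod 2 = 0+0+1+0+0+0+0+0+0+0+0+0+0+0+0+0+0+0+0+0+0+0+0+0+0+0 mod 2 = 1
  c[6] = d·G[:,6] = (01110111101110110001001100)·(00010000000000000000000000) mod 2 = 0+0+0+1+0+0+0+0+0+0+0+0+0+0+0+0+0+0+0+0+0+0+0+0+0+0 mod 2 = 1
  c[7] = d·G[:,7] = (01110111101110110001001100)·(00001111111000000011111111) mod 2 = 0+0+0+0+0+1+1+1+1+0+1+0+0+0+0+0+0+0+0+1+0+0+1+1+0+0 mod 2 = 0
  c[8] = d·G[:,8] = (01110111101110110001001100)·(00001000000000000000000000) mod 2 = 0+0+0+0+0+0+0+0+0+0+0+0+0+0+0+0+0+0+0+0+0+0+0+0+0+0 mod 2 = 0
  c[9] = d·G[:,9] = (01110111101110110001001100)·(00000100000000000000000000) mod 2 = 0+0+0+0+0+1+0+0+0+0+0+0+0+0+0+0+0+0+0+0+0+0+0+0+0+0 mod 2 = 1
  c[10] = d·G[:,10] = (01110111101110110001001100)·(00000010000000000000000000) mod 2 = 0+0+0+0+0+0+1+0+0+0+0+0+0+0+0+0+0+0+0+0+0+0+0+0+0+0 mod 2 = 1
  c[11] = d·G[:,11] = (01110111101110110001001100)·(00000001000000000000000000) mod 2 = 0+0+0+0+0+0+0+1+0+0+0+0+0+0+0+0+0+0+0+0+0+0+0+0+0+0 mod 2 = 1
  c[12] = d·G[:,12] = (01110111101110110001001100)·(00000000100000000000000000) mod 2 = 0+0+0+0+0+0+0+0+1+0+0+0+0+0+0+0+0+0+0+0+0+0+0+0+0+0 mod 2 = 1
  c[13] = d·G[:,13] = (01110111101110110001001100)·(00000000010000000000000000) mod 2 = 0+0+0+0+0+0+0+0+0+0+0+0+0+0+0+0+0+0+0+0+0+0+0+0+0+0 mod 2 = 0
  c[14] = d·G[:,14] = (01110111101110110001001100)·(00000000001000000000000000) mod 2 = 0+0+0+0+0+0+0+0+0+0+1+0+0+0+0+0+0+0+0+0+0+0+0+0+0+0 mod 2 = 1
  c[15] = d·G[:,15] = (01110111101110110001001100)·(00000000000111111111111111) mod 2 = 0+0+0+0+0+0+0+0+0+0+0+1+1+0+1+1+0+0+0+1+0+0+1+1+0+0 mod 2 = 1
  c[16] = d·G[:,16] = (01110111101110110001001100)·(00000000000100000000000000) mod 2 = 0+0+0+0+0+0+0+0+0+0+0+1+0+0+0+0+0+0+0+0+0+0+0+0+0+0 mod 2 = 1
  c[17] = d·G[:,17] = (01110111101110110001001100)·(00000000000010000000000000) mod 2 = 0+0+0+0+0+0+0+0+0+0+0+0+1+0+0+0+0+0+0+0+0+0+0+0+0+0 mod 2 = 1
  c[18] = d·G[:,18] = (01110111101110110001001100)·(00000000000001000000000000) mod 2 = 0+0+0+0+0+0+0+0+0+0+0+0+0+0+0+0+0+0+0+0+0+0+0+0+0+0 mod 2 = 0
  c[19] = d·G[:,19] = (01110111101110110001001100)·(00000000000000100000000000) mod 2 = 0+0+0+0+0+0+0+0+0+0+0+0+0+0+1+0+0+0+0+0+0+0+0+0+0+0 mod 2 = 1
  c[20] = d·G[:,20] = (01110111101110110001001100)·(00000000000000010000000000) mod 2 = 0+0+0+0+0+0+0+0+0+0+0+0+0+0+0+1+0+0+0+0+0+0+0+0+0+0 mod 2 = 1
  c[21] = d·G[:,21] = (01110111101110110001001100)·(00000000000000001000000000) mod 2 = 0+0+0+0+0+0+0+0+0+0+0+0+0+0+0+0+0+0+0+0+0+0+0+0+0+0 mod 2 = 0
  c[22] = d·G[:,22] = (01110111101110110001001100)·(00000000000000000100000000) mod 2 = 0+0+0+0+0+0+0+0+0+0+0+0+0+0+0+0+0+0+0+0+0+0+0+0+0+0 mod 2 = 0
  c[23] = d·G[:,23] = (01110111101110110001001100)·(00000000000000000010000000) mod 2 = 0+0+0+0+0+0+0+0+0+0+0+0+0+0+0+0+0+0+0+0+0+0+0+0+0+0 mod 2 = 0
  c[24] = d·G[:,24] = (01110111101110110001001100)·(00000000000000000001000000) mod 2 = 0+0+0+0+0+0+0+0+0+0+0+0+0+0+0+0+0+0+0+1+0+0+0+0+0+0 mod 2 = 1
  c[25] = d·G[:,25] = (01110111101110110001001100)·(00000000000000000000100000) mod 2 = 0+0+0+0+0+0+0+0+0+0+0+0+0+0+0+0+0+0+0+0+0+0+0+0+0+0 mod 2 = 0
  c[26] = d·G[:,26] = (01110111101110110001001100)·(00000000000000000000010000) mod 2 = 0+0+0+0+0+0+0+0+0+0+0+0+0+0+0+0+0+0+0+0+0+0+0+0+0+0 mod 2 = 0
  c[27] = d·G[:,27] = (01110111101110110001001100)·(00000000000000000000001000) mod 2 = 0+0+0+0+0+0+0+0+0+0+0+0+0+0+0+0+0+0+0+0+0+0+1+0+0+0 mod 2 = 1
  c[28] = d·G[:,28] = (01110111101110110001001100)·(00000000000000000000000100) mod 2 = 0+0+0+0+0+0+0+0+0+0+0+0+0+0+0+0+0+0+0+0+0+0+0+1+0+0 mod 2 = 1
  c[29] = d·G[:,29] = (01110111101110110001001100)·(00000000000000000000000010) mod 2 = 0+0+0+0+0+0+0+0+0+0+0+0+0+0+0+0+0+0+0+0+0+0+0+0+0+0 mod 2 = 0
  c[30] = d·G[:,30] = (01110111101110110001001100)·(00000000000000000000000001) mod 2 = 0+0+0+0+0+0+0+0+0+0+0+0+0+0+0+0+0+0+0+0+0+0+0+0+0+0 mod 2 = 0
Codeword = 1000111001111011110110001001100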